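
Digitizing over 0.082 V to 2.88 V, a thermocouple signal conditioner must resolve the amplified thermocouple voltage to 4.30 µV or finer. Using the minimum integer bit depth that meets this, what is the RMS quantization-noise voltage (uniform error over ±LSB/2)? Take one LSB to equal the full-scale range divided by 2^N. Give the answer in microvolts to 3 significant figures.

Span: 2.88 V − (0.082 V) = 2.798 V.
2.798 V / 4.30 µV = 650700. Since 2^19 = 524288 and 2^20 = 1048576, N = 20.
LSB = 2.798 V ÷ 2^20 = 2.798/1048576 V = 2.6684 µV.
RMS noise = LSB/√12 = 0.770 µV.

0.770 µV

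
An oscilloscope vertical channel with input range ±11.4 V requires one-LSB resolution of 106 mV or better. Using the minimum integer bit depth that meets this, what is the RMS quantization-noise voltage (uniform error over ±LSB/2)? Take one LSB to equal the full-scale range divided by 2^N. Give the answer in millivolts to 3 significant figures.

25.7 mV

Span: 11.4 V − (-11.4 V) = 22.8 V.
Required number of levels: 22.8/106 mV = 215.09; smallest N with 2^N ≥ that is 8.
LSB = 22.8 V / 2^8 = 89.063 mV.
V_rms = LSB/√12 = 25.7 mV.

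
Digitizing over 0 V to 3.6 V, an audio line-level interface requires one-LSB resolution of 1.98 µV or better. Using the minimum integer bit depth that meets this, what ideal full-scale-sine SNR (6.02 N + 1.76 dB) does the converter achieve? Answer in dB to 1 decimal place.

128.2 dB

Span = 3.6 V.
Required number of levels: 3.6/1.98 µV = 1.8182e6; smallest N with 2^N ≥ that is 21.
Ideal SNR at N = 21: 6.02·21 + 1.76 = 128.2 dB.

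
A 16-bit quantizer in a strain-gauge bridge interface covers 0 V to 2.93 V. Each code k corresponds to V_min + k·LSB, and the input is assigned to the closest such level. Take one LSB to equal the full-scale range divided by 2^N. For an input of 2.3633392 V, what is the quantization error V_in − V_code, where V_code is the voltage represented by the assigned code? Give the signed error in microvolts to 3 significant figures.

V_FS = 2.93 V. LSB = 2.93 V / 2^16 ≈ 44.71 µV.
Position in LSBs: (2.3633392 − (0)) × 65536/2.93 = 52861.3644; rounding gives k = 52861.
Reconstructed level: 0 + 52861 × 2.93/65536 V = 2.3633229065 V.
Error = V_in − V_code = 2.3633392 − (2.3633229065) = +16.3 µV.

+16.3 µV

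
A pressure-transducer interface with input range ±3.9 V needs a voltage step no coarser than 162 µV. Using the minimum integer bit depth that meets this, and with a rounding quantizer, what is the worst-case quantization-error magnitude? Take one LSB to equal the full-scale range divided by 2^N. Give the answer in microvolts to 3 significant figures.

Span: 3.9 V − (-3.9 V) = 7.8 V.
Need 2^N ≥ 7.8 V / 162 µV = 48150 → N_min = 16.
LSB = 7.8 V ÷ 2^16 = 7.8/65536 V = 119.02 µV.
|e|_max = LSB/2 = 59.5 µV.

59.5 µV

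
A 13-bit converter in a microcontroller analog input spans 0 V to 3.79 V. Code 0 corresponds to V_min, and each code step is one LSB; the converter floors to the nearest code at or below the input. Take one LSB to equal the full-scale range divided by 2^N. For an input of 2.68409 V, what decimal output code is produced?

5801

V_FS = 3.79 V. LSB = 3.79 V / 2^13 ≈ 462.6 µV.
V_in − V_min = 2.68409 − (0) = 2.68409 V.
Divide by LSB: 2.68409 × 8192/3.79 = 5801.6003.
Truncating gives code 5801.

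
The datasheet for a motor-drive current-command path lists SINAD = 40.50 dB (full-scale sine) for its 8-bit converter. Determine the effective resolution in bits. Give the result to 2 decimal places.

6.44 bits

Inverting SNR = 6.02 N + 1.76: N_eff = (40.50 − 1.76)/6.02 = 6.4352.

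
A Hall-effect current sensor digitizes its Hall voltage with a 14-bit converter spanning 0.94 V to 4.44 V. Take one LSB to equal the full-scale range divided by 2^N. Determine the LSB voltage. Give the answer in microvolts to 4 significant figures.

213.6 µV

Full-scale range = 4.44 V − (0.94 V) = 3.5 V.
2^14 = 16384 levels.
One LSB is 3.5 V / 16384 = 213.6 µV.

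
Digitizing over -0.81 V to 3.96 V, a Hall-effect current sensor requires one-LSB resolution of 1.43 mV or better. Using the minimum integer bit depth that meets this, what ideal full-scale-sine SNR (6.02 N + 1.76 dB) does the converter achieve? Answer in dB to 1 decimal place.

74.0 dB

Full-scale range = 3.96 V − (-0.81 V) = 4.77 V.
Levels needed ≥ 4.77/1.43 mV = 3336. 2^12 = 4096 suffices, so N_min = 12.
6.02(12) + 1.76 = 74.00 dB.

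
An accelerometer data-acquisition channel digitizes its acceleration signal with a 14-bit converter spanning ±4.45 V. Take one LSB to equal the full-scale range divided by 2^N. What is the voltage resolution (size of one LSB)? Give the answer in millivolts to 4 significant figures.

The full-scale span is 4.45 − (-4.45) = 8.9 V.
There are 2^14 = 16384 steps.
One LSB is 8.9 V / 16384 = 0.5432 mV.

0.5432 mV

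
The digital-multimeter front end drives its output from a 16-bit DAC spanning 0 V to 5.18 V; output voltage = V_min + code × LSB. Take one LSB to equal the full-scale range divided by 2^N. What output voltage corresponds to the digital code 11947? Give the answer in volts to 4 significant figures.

0.9443 V

Full-scale range = 5.18 V. LSB = 5.18 V / 2^16.
V_out = V_min + code × LSB = 0 V + 11947 × 5.18 V / 65536
      = 0 + 0.944297 = 0.944297 V.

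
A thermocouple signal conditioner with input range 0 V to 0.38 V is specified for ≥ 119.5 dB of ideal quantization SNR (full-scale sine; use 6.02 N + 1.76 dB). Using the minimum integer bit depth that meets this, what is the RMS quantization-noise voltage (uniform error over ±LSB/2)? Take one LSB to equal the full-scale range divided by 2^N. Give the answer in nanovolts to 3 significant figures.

V_FS = 0.38 V.
6.02 N + 1.76 ≥ 119.5 gives N ≥ 19.558, so the minimum integer is 20.
Step size = 0.38/1048576 V = 362.40 nV.
σ_q = LSB/√12 = 362.40 nV/3.4641 = 105 nV.

105 nV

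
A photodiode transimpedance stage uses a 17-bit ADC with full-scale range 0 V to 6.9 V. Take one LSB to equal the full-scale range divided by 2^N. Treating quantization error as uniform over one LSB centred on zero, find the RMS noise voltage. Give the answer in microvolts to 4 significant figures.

Range is 6.9 V.
LSB = 6.9 V ÷ 2^17 = 6.9/131072 V = 52.6428 µV.
For a uniform distribution on [−LSB/2, +LSB/2], V_rms = LSB/√12 = 52.6428 µV/3.4641 = 15.20 µV.

15.20 µV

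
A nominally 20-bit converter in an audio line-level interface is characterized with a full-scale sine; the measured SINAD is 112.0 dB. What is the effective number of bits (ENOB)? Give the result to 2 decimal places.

Inverting SNR = 6.02 N + 1.76: N_eff = (112.0 − 1.76)/6.02 = 18.3123.

18.31 bits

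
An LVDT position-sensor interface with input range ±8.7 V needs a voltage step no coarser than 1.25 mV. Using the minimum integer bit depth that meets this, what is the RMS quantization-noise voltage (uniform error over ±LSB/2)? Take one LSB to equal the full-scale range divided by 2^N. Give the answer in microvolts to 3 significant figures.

Span: 8.7 V − (-8.7 V) = 17.4 V.
Required number of levels: 17.4/1.25 mV = 13920; smallest N with 2^N ≥ that is 14.
Step size = 17.4/16384 V = 1.0620 mV.
σ_q = LSB/√12 = 1.0620 mV/3.4641 = 307 µV.

307 µV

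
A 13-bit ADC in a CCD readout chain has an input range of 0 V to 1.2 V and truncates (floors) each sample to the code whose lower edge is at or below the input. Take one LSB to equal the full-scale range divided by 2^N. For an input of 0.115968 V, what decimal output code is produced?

V_FS = 1.2 V. LSB = 1.2 V / 2^13 ≈ 146.5 µV.
code = ⌊(V_in − V_min)/LSB⌋ = ⌊(V_in − V_min) × 2^13 / range⌋
     = ⌊(0.115968 − (0)) × 8192 / 1.2⌋ = ⌊0.115968 × 8192/1.2⌋
     = ⌊791.675⌋ = 791.

791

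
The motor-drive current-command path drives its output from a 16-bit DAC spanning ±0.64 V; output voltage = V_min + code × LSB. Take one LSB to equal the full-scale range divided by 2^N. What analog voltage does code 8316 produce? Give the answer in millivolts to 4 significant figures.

-477.6 mV

The full-scale span is 0.64 − (-0.64) = 1.28 V. LSB = 1.28 V / 2^16.
Output = V_min + (8316/65536) × range = -0.64 + 0.126892 × 1.28 V
      = -0.64 + 0.162422 = -0.477578 V.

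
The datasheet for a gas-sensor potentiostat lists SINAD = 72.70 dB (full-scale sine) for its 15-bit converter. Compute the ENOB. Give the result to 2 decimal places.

ENOB = (72.70 − 1.76)/6.02 = 11.7841 bits.

11.78 bits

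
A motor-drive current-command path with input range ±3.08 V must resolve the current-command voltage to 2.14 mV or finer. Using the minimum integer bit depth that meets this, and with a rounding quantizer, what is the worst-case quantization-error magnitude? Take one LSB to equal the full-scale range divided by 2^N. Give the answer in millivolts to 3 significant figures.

0.752 mV

Span: 3.08 V − (-3.08 V) = 6.16 V.
Required number of levels: 6.16/2.14 mV = 2878.5; smallest N with 2^N ≥ that is 12.
LSB = 6.16 V ÷ 2^12 = 6.16/4096 V = 1.5039 mV.
|e|_max = LSB/2 = 0.752 mV.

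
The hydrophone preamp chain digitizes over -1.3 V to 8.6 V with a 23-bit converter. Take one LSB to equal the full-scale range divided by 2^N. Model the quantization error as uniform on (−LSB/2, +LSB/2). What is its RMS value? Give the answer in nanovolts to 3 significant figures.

341 nV

Span: 8.6 V − (-1.3 V) = 9.9 V.
Step size = 9.9/8388608 V = 1.1802 µV.
RMS of a uniform error over width LSB is LSB/√12 = 341 nV.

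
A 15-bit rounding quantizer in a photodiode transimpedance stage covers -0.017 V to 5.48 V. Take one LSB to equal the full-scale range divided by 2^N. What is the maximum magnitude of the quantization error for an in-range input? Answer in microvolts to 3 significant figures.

The full-scale span is 5.48 − (-0.017) = 5.497 V.
Step size = 5.497/32768 V = 167.76 µV.
|e|_max = LSB/2 = 83.9 µV.

83.9 µV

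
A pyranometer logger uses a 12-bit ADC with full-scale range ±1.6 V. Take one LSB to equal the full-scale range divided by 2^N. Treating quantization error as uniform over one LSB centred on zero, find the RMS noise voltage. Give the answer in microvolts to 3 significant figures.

The full-scale span is 1.6 − (-1.6) = 3.2 V.
LSB = 3.2 V / 2^12 = 0.78125 mV.
For a uniform distribution on [−LSB/2, +LSB/2], V_rms = LSB/√12 = 0.78125 mV/3.4641 = 226 µV.

226 µV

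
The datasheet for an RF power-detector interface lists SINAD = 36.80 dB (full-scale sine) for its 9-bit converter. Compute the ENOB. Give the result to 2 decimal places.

Inverting SNR = 6.02 N + 1.76: N_eff = (36.80 − 1.76)/6.02 = 5.8206.

5.82 bits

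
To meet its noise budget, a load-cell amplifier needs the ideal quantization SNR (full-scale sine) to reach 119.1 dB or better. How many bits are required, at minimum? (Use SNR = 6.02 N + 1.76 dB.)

Required N = ⌈(119.1 − 1.76)/6.02⌉ = ⌈19.492⌉ = 20.

20 bits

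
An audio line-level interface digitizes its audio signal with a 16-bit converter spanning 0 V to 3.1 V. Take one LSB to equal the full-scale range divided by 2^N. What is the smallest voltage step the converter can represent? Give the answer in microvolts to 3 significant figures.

Full-scale range = 3.1 V.
Number of codes = 2^16 = 65536.
Step size = 3.1/65536 V = 47.3 µV.

47.3 µV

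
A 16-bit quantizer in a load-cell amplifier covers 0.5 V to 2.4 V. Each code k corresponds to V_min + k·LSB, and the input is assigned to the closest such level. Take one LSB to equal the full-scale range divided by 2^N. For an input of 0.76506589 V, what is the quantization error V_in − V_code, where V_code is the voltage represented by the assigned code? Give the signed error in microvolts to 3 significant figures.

Full-scale range = 2.4 V − (0.5 V) = 1.9 V. LSB = 1.9 V / 2^16 ≈ 28.99 µV.
(0.76506589 − (0.5)) / LSB = 0.26506589 × 65536/1.9 = 9142.8201. Nearest integer: k = 9143.
Reconstructed level: 0.5 + 9143 × 1.9/65536 V = 0.76507110596 V.
Error = V_in − V_code = 0.76506589 − (0.76507110596) = −5.22 µV.

−5.22 µV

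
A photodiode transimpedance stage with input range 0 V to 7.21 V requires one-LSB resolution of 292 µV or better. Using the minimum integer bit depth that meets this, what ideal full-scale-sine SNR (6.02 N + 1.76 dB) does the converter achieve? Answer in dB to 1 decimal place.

Full-scale range = 7.21 V.
7.21 V / 292 µV = 24690. Since 2^14 = 16384 and 2^15 = 32768, N = 15.
Ideal SNR at N = 15: 6.02·15 + 1.76 = 92.1 dB.

92.1 dB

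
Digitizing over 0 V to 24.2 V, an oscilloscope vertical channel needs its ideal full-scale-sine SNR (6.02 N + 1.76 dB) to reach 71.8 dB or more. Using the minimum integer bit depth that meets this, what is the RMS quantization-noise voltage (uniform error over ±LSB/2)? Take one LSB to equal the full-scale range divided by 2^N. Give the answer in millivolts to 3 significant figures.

Full-scale range = 24.2 V.
Solving 6.02 N ≥ 71.8 − 1.76: N ≥ 11.635. Round up → N = 12.
Step size = 24.2/4096 V = 5.9082 mV.
σ_q = LSB/√12 = 5.9082 mV/3.4641 = 1.71 mV.

1.71 mV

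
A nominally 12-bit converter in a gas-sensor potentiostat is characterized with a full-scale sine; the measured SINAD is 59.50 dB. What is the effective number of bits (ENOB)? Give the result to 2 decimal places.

9.59 bits

ENOB = (59.50 − 1.76)/6.02 = 9.5914 bits.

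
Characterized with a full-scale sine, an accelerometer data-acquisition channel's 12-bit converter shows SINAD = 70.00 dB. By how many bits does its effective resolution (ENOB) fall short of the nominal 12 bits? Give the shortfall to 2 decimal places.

0.66 bits

N_eff = (70.00 − 1.76)/6.02 = 11.3355 bits.
12 − 11.3355 = 0.66 bits below nominal.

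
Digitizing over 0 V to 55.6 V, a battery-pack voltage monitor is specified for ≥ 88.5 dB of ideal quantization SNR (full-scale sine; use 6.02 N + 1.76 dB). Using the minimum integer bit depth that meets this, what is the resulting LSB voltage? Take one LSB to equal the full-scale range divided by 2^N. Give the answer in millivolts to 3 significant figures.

1.70 mV

Full-scale range = 55.6 V.
N ≥ (88.5 − 1.76)/6.02 = 14.409 → N_min = 15.
LSB = 55.6 V ÷ 2^15 = 55.6/32768 V = 1.70 mV.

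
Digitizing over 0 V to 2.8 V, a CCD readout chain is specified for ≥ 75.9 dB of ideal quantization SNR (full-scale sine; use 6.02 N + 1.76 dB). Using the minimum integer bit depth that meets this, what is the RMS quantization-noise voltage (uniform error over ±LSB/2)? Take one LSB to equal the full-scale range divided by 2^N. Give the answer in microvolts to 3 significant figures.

98.7 µV

V_FS = 2.8 V.
Solving 6.02 N ≥ 75.9 − 1.76: N ≥ 12.316. Round up → N = 13.
Step size = 2.8/8192 V = 341.80 µV.
σ_q = LSB/√12 = 341.80 µV/3.4641 = 98.7 µV.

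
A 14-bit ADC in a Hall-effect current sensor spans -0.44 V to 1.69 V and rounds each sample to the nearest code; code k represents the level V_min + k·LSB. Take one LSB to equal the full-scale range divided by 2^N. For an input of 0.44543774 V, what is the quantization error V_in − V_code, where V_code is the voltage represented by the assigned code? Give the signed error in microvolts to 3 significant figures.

−25.5 µV

Span: 1.69 V − (-0.44 V) = 2.13 V. LSB = 2.13 V / 2^14 ≈ 130.0 µV.
(0.44543774 − (-0.44)) / LSB = 0.88543774 × 16384/2.13 = 6810.8037. Nearest integer: k = 6811.
V_code = -0.44 + (6811/16384) × 2.13 = 0.44546325684 V.
Error = V_in − V_code = 0.44543774 − (0.44546325684) = −25.5 µV.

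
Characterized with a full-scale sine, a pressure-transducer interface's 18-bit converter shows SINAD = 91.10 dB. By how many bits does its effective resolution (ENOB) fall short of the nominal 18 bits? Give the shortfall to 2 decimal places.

3.16 bits

ENOB = (SINAD − 1.76)/6.02 = (91.10 − 1.76)/6.02 = 14.8405 bits.
Shortfall = 18 − 14.8405 = 3.1595 bits.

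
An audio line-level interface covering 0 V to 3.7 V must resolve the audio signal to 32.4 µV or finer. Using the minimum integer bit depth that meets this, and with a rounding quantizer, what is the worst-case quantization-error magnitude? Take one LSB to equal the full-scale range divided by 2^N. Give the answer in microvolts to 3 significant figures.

V_FS = 3.7 V.
Levels needed ≥ 3.7/32.4 µV = 114200. 2^17 = 131072 suffices, so N_min = 17.
LSB = 3.7 V ÷ 2^17 = 3.7/131072 V = 28.229 µV.
Max error for round-to-nearest is LSB/2 = 14.1 µV.

14.1 µV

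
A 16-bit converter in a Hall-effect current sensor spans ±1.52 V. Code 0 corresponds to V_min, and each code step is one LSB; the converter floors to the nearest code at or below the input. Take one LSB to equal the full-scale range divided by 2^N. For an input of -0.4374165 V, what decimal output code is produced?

23338

Full-scale range = 1.52 V − (-1.52 V) = 3.04 V. LSB = 3.04 V / 2^16 ≈ 46.39 µV.
(V_in − V_min) × 2^16/range = (-0.4374165 − (-1.52)) × 65536/3.04 = 23338.221.
Floor → code = 23338.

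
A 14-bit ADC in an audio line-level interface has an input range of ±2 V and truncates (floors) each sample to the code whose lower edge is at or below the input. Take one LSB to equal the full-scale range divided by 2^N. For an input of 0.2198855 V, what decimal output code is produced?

9092

The full-scale span is 2 − (-2) = 4 V. LSB = 4 V / 2^14 ≈ 244.1 µV.
code = ⌊(V_in − V_min)/LSB⌋ = ⌊(V_in − V_min) × 2^14 / range⌋
     = ⌊(0.2198855 − (-2)) × 16384 / 4⌋ = ⌊2.2198855 × 16384/4⌋
     = ⌊9092.651⌋ = 9092.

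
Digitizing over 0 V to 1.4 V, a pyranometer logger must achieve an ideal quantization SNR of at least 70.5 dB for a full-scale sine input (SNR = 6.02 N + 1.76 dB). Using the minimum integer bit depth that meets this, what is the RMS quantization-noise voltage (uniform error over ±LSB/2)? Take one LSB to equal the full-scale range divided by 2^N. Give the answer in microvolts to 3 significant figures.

Span = 1.4 V.
Solving 6.02 N ≥ 70.5 − 1.76: N ≥ 11.419. Round up → N = 12.
LSB = 1.4 V / 2^12 = 341.80 µV.
RMS noise = LSB/√12 = 98.7 µV.

98.7 µV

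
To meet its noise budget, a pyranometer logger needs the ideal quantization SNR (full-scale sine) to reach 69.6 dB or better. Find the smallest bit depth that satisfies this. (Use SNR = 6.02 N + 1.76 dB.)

12 bits

N ≥ (69.6 − 1.76)/6.02 = 11.269 → N_min = 12.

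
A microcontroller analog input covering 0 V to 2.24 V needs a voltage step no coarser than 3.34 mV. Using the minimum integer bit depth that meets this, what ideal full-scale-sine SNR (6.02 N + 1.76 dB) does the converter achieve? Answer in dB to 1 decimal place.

Span = 2.24 V.
2.24 V / 3.34 mV = 670.7. Since 2^9 = 512 and 2^10 = 1024, N = 10.
6.02(10) + 1.76 = 61.96 dB.

62.0 dB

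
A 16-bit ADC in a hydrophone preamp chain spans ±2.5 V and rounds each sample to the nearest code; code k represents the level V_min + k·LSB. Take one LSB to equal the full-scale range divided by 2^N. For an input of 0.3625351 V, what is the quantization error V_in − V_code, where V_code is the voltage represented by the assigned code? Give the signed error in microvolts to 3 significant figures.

The full-scale span is 2.5 − (-2.5) = 5 V. LSB = 5 V / 2^16 ≈ 76.29 µV.
Position in LSBs: (0.3625351 − (-2.5)) × 65536/5 = 37519.8201; rounding gives k = 37520.
V_code = -2.5 + (37520/65536) × 5 = 0.36254882813 V.
V_in − V_code = 0.3625351 − (0.36254882813) = −13.7 µV.

−13.7 µV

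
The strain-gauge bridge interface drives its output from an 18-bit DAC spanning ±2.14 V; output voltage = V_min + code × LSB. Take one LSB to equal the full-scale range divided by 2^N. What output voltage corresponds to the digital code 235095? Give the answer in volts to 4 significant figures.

1.698 V

Span: 2.14 V − (-2.14 V) = 4.28 V. LSB = 4.28 V / 2^18.
V_out = -2.14 + 235095 × (4.28/262144) V
      = -2.14 + 3.83837 = 1.69837 V.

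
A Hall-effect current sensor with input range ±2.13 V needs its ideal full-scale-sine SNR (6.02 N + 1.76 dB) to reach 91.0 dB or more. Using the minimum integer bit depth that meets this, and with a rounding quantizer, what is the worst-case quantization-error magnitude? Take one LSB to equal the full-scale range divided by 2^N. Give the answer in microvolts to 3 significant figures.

Full-scale range = 2.13 V − (-2.13 V) = 4.26 V.
Solving 6.02 N ≥ 91.0 − 1.76: N ≥ 14.824. Round up → N = 15.
LSB = 4.26 V / 2^15 = 130.00 µV.
|e|_max = LSB/2 = 65.0 µV.

65.0 µV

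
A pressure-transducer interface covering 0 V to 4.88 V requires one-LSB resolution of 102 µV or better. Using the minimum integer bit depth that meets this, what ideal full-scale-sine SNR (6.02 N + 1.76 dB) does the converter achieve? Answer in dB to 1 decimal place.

Full-scale range = 4.88 V.
4.88 V / 102 µV = 47840. Since 2^15 = 32768 and 2^16 = 65536, N = 16.
SNR = 6.02 × 16 + 1.76 = 98.08 dB.

98.1 dB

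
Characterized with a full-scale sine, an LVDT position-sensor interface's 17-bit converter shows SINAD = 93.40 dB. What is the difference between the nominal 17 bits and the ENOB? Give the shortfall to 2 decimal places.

1.78 bits

N_eff = (93.40 − 1.76)/6.02 = 15.2226 bits.
17 − 15.2226 = 1.78 bits below nominal.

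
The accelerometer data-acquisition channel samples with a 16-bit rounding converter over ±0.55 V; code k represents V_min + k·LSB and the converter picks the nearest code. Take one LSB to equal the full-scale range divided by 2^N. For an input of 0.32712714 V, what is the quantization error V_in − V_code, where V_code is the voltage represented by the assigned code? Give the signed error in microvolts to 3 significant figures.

The full-scale span is 0.55 − (-0.55) = 1.1 V. LSB = 1.1 V / 2^16 ≈ 16.78 µV.
(0.32712714 − (-0.55)) / LSB = 0.87712714 × 65536/1.1 = 52257.6402. Nearest integer: k = 52258.
Reconstructed level: -0.55 + 52258 × 1.1/65536 V = 0.32713317871 V.
e = 0.32712714 − (0.32713317871) = −6.04 µV.

−6.04 µV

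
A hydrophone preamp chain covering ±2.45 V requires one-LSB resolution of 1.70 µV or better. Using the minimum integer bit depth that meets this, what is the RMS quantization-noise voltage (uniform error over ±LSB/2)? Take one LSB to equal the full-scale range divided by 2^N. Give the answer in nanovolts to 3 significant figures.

The full-scale span is 2.45 − (-2.45) = 4.9 V.
Levels needed ≥ 4.9/1.70 µV = 2.882e6. 2^22 = 4194304 suffices, so N_min = 22.
Step size = 4.9/4194304 V = 1.1683 µV.
V_rms = LSB/√12 = 337 nV.

337 nV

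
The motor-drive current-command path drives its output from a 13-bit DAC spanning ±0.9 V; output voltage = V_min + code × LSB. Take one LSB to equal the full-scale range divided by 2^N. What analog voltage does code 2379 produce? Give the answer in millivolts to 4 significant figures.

-377.3 mV

Span: 0.9 V − (-0.9 V) = 1.8 V. LSB = 1.8 V / 2^13.
Output = V_min + (2379/8192) × range = -0.9 + 0.290405 × 1.8 V
      = -0.9 + 0.522729 = -0.377271 V.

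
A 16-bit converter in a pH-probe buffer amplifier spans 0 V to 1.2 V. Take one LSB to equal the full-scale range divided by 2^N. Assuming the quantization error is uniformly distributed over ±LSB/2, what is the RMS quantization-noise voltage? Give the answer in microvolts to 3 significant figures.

5.29 µV

Full-scale range = 1.2 V.
LSB = 1.2 V ÷ 2^16 = 1.2/65536 V = 18.311 µV.
V_rms = LSB/√12 = 18.311 µV / √12 = 5.29 µV.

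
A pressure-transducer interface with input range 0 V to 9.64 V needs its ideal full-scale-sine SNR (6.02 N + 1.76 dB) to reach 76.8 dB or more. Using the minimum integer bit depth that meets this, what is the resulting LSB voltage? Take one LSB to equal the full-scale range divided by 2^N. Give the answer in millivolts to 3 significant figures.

1.18 mV

Full-scale range = 9.64 V.
Solving 6.02 N ≥ 76.8 − 1.76: N ≥ 12.465. Round up → N = 13.
One LSB is 9.64 V / 8192 = 1.18 mV.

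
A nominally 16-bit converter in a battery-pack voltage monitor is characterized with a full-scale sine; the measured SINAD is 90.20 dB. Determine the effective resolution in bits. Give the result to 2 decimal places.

14.69 bits

ENOB = (SINAD − 1.76) / 6.02 = (90.20 − 1.76) / 6.02 = 88.44 / 6.02 = 14.6910.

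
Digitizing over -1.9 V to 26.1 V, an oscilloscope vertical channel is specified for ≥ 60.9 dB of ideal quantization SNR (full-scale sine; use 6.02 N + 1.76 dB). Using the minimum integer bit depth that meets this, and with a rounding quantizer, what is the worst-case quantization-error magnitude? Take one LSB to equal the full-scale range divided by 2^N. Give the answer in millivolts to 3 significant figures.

13.7 mV

Full-scale range = 26.1 V − (-1.9 V) = 28 V.
Required N = ⌈(60.9 − 1.76)/6.02⌉ = ⌈9.824⌉ = 10.
Step size = 28/1024 V = 27.344 mV.
|e|_max = LSB/2 = 13.7 mV.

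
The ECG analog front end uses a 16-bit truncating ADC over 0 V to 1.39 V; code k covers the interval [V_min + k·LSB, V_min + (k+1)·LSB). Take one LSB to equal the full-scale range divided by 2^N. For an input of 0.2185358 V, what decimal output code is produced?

10303

V_FS = 1.39 V. LSB = 1.39 V / 2^16 ≈ 21.21 µV.
(V_in − V_min) × 2^16/range = (0.2185358 − (0)) × 65536/1.39 = 10303.570.
Floor → code = 10303.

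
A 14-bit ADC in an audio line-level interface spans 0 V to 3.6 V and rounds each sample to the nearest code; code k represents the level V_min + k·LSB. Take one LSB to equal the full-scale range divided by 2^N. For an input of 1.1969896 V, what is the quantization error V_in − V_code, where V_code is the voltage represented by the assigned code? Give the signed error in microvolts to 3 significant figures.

Full-scale range = 3.6 V. LSB = 3.6 V / 2^14 ≈ 219.7 µV.
Position in LSBs: (1.1969896 − (0)) × 16384/3.6 = 5447.6327; rounding gives k = 5448.
V_code = 0 + (5448/16384) × 3.6 = 1.1970703125 V.
Error = V_in − V_code = 1.1969896 − (1.1970703125) = −80.7 µV.

−80.7 µV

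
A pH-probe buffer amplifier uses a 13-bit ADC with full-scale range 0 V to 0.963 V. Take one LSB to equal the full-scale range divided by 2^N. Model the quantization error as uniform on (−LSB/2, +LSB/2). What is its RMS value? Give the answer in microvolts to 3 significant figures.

Range is 0.963 V.
LSB = 0.963 V / 2^13 = 117.55 µV.
σ_q = LSB/√12 = 117.55 µV/3.4641 = 33.9 µV.

33.9 µV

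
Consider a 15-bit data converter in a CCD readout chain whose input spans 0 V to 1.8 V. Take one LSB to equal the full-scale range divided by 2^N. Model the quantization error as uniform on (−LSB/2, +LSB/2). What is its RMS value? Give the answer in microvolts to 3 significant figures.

15.9 µV

Full-scale range = 1.8 V.
LSB = 1.8 V / 2^15 = 54.932 µV.
V_rms = LSB/√12 = 54.932 µV / √12 = 15.9 µV.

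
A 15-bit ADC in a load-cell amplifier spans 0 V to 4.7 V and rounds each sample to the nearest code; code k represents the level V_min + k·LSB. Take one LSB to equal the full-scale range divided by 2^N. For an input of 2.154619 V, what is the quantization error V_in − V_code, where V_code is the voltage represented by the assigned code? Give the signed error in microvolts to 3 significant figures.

−25.8 µV

V_FS = 4.7 V. LSB = 4.7 V / 2^15 ≈ 143.4 µV.
(2.154619 − (0)) / LSB = 2.154619 × 32768/4.7 = 15021.8203. Nearest integer: k = 15022.
V_code = V_min + k × range/2^15 = 0 + 15022 × 4.7/32768 = 2.1546447754 V.
V_in − V_code = 2.154619 − (2.1546447754) = −25.8 µV.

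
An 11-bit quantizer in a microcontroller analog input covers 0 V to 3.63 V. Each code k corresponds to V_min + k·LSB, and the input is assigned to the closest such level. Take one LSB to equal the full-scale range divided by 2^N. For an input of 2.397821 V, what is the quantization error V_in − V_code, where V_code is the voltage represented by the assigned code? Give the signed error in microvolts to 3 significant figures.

Full-scale range = 3.63 V. LSB = 3.63 V / 2^11 ≈ 1.772 mV.
(V_in − V_min)/LSB = (2.397821 − (0)) × 2048/3.63 = 1352.8202 → nearest code k = 1353.
Reconstructed level: 0 + 1353 × 3.63/2048 V = 2.398139648 V.
e = 2.397821 − (2.398139648) = −319 µV.

−319 µV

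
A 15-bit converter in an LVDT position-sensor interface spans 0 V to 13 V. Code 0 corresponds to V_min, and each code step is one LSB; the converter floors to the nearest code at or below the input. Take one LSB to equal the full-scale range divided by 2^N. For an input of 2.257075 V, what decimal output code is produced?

5689

Full-scale range = 13 V. LSB = 13 V / 2^15 ≈ 396.7 µV.
V_in − V_min = 2.257075 − (0) = 2.257075 V.
Divide by LSB: 2.257075 × 32768/13 = 5689.2180.
Truncating gives code 5689.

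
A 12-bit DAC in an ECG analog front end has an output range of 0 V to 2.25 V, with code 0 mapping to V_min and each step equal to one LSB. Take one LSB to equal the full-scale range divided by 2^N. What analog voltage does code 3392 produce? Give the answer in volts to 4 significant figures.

1.863 V

Range is 2.25 V. LSB = 2.25 V / 2^12.
V_out = 0 + 3392 × (2.25/4096) V
      = 0 + 1.86328 = 1.86328 V.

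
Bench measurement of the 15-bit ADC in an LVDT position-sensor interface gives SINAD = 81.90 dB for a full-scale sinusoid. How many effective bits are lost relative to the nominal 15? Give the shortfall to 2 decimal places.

ENOB = (SINAD − 1.76)/6.02 = (81.90 − 1.76)/6.02 = 13.3123 bits.
Shortfall = 15 − 13.3123 = 1.6877 bits.

1.69 bits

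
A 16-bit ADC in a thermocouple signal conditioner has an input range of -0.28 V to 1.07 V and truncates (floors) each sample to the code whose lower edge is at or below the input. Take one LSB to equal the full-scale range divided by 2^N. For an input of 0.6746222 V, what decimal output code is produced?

Range = 1.07 − (-0.28) = 1.35 V. LSB = 1.35 V / 2^16 ≈ 20.60 µV.
code = ⌊(V_in − V_min)/LSB⌋ = ⌊(V_in − V_min) × 2^16 / range⌋
     = ⌊(0.6746222 − (-0.28)) × 65536 / 1.35⌋ = ⌊0.9546222 × 65536/1.35⌋
     = ⌊46342.311⌋ = 46342.

46342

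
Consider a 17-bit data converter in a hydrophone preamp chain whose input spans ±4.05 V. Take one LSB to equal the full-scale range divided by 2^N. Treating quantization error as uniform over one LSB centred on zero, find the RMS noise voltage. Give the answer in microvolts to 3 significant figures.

17.8 µV

The full-scale span is 4.05 − (-4.05) = 8.1 V.
Step size = 8.1/131072 V = 61.798 µV.
RMS of a uniform error over width LSB is LSB/√12 = 17.8 µV.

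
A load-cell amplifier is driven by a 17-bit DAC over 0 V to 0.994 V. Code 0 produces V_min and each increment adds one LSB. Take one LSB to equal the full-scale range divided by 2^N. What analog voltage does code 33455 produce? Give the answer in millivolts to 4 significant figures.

253.7 mV

Full-scale range = 0.994 V. LSB = 0.994 V / 2^17.
V_out = V_min + code × LSB = 0 V + 33455 × 0.994 V / 131072
      = 0 + 0.253710 = 0.253710 V.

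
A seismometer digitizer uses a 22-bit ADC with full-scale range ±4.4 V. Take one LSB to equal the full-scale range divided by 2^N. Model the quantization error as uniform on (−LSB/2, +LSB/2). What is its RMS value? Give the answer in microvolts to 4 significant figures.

0.6057 µV

Range = 4.4 − (-4.4) = 8.8 V.
One LSB is 8.8 V / 4194304 = 2.09808 µV.
For a uniform distribution on [−LSB/2, +LSB/2], V_rms = LSB/√12 = 2.09808 µV/3.4641 = 0.6057 µV.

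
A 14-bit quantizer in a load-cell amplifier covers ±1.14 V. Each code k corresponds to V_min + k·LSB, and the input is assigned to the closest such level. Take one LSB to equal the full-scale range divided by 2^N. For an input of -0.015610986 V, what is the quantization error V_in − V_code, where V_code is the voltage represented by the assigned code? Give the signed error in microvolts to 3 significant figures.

−25.0 µV

Full-scale range = 1.14 V − (-1.14 V) = 2.28 V. LSB = 2.28 V / 2^14 ≈ 139.2 µV.
(V_in − V_min)/LSB = (-0.015610986 − (-1.14)) × 16384/2.28 = 8079.8200 → nearest code k = 8080.
V_code = V_min + k × range/2^14 = -1.14 + 8080 × 2.28/16384 = -0.015585937500 V.
Error = V_in − V_code = -0.015610986 − (-0.015585937500) = −25.0 µV.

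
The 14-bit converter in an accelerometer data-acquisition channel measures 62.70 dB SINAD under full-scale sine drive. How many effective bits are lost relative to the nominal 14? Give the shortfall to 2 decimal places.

3.88 bits

N_eff = (62.70 − 1.76)/6.02 = 10.1229 bits.
14 − 10.1229 = 3.88 bits below nominal.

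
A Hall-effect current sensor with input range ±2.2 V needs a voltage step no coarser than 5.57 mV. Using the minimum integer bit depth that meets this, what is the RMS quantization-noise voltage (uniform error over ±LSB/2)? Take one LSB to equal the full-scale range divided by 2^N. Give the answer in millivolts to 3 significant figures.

1.24 mV

Span: 2.2 V − (-2.2 V) = 4.4 V.
Required number of levels: 4.4/5.57 mV = 789.95; smallest N with 2^N ≥ that is 10.
Step size = 4.4/1024 V = 4.2969 mV.
RMS noise = LSB/√12 = 1.24 mV.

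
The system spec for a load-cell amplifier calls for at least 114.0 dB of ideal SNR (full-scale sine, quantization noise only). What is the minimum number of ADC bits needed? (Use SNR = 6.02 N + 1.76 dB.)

6.02 N + 1.76 ≥ 114.0 gives N ≥ 18.645, so the minimum integer is 19.

19 bits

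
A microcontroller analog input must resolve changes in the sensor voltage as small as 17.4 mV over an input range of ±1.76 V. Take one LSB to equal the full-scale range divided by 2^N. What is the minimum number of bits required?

8 bits

Span: 1.76 V − (-1.76 V) = 3.52 V.
3.52 V / 17.4 mV = 202.3. Since 2^7 = 128 and 2^8 = 256, N = 8.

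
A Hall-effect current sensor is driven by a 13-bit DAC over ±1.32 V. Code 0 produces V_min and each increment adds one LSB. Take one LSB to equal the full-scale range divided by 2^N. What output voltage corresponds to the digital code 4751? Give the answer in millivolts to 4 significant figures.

211.1 mV

Range = 1.32 − (-1.32) = 2.64 V. LSB = 2.64 V / 2^13.
Output = V_min + (4751/8192) × range = -1.32 + 0.579956 × 2.64 V
      = -1.32 V + 1.53108 V = 0.211084 V.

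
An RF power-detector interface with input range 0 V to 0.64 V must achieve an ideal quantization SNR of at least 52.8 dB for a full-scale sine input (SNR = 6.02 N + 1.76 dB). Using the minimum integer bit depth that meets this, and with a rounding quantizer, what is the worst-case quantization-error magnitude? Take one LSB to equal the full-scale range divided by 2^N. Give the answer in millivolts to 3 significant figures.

Full-scale range = 0.64 V.
Solving 6.02 N ≥ 52.8 − 1.76: N ≥ 8.478. Round up → N = 9.
Step size = 0.64/512 V = 1.2500 mV.
Max error for round-to-nearest is LSB/2 = 0.625 mV.

0.625 mV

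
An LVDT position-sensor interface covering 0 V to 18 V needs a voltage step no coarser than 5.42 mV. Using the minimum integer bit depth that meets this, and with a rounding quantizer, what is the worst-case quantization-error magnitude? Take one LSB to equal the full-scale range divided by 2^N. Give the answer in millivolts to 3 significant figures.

2.20 mV

Range is 18 V.
Required number of levels: 18/5.42 mV = 3321.0; smallest N with 2^N ≥ that is 12.
Step size = 18/4096 V = 4.3945 mV.
|e|_max = LSB/2 = 2.20 mV.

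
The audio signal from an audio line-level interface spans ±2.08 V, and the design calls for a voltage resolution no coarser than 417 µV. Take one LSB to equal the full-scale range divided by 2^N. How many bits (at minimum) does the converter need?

Span: 2.08 V − (-2.08 V) = 4.16 V.
Levels needed ≥ 4.16/417 µV = 9976. 2^14 = 16384 suffices, so N_min = 14.

14 bits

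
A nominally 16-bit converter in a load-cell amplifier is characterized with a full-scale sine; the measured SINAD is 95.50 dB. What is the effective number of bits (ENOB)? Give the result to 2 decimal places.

15.57 bits

Inverting SNR = 6.02 N + 1.76: N_eff = (95.50 − 1.76)/6.02 = 15.5714.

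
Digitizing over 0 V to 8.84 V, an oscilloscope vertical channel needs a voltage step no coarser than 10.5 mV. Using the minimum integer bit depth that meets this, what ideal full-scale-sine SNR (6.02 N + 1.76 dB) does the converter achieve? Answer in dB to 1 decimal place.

V_FS = 8.84 V.
Required number of levels: 8.84/10.5 mV = 841.90; smallest N with 2^N ≥ that is 10.
Ideal SNR at N = 10: 6.02·10 + 1.76 = 62.0 dB.

62.0 dB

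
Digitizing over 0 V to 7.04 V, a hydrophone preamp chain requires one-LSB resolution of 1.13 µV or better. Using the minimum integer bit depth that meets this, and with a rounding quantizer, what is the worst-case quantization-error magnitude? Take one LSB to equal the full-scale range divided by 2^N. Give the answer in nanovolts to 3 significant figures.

420 nV

Full-scale range = 7.04 V.
Need 2^N ≥ 7.04 V / 1.13 µV = 6.230e6 → N_min = 23.
One LSB is 7.04 V / 8388608 = 0.83923 µV.
Max error for round-to-nearest is LSB/2 = 420 nV.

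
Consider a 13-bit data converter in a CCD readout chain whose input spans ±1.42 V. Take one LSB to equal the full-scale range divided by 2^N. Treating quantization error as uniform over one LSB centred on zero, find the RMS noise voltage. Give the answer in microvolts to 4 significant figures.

The full-scale span is 1.42 − (-1.42) = 2.84 V.
One LSB is 2.84 V / 8192 = 346.680 µV.
σ_q = LSB/√12 = 346.680 µV/3.4641 = 100.1 µV.

100.1 µV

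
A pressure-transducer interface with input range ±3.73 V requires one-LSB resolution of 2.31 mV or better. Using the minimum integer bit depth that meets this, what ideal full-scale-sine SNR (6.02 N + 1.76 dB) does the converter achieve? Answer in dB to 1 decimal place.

Full-scale range = 3.73 V − (-3.73 V) = 7.46 V.
Need 2^N ≥ 7.46 V / 2.31 mV = 3229 → N_min = 12.
6.02(12) + 1.76 = 74.00 dB.

74.0 dB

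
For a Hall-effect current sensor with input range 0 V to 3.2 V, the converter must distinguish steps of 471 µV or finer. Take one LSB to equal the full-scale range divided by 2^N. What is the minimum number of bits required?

V_FS = 3.2 V.
Levels needed ≥ 3.2/471 µV = 6794. 2^13 = 8192 suffices, so N_min = 13.

13 bits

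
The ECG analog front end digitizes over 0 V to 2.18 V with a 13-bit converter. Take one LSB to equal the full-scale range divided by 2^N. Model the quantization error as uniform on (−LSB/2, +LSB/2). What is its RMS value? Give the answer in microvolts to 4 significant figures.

76.82 µV

V_FS = 2.18 V.
Step size = 2.18/8192 V = 266.113 µV.
V_rms = LSB/√12 = 266.113 µV / √12 = 76.82 µV.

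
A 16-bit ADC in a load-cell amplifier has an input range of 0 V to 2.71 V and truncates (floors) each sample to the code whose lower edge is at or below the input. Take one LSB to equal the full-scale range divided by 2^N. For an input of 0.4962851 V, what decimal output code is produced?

Range is 2.71 V. LSB = 2.71 V / 2^16 ≈ 41.35 µV.
code = ⌊(V_in − V_min)/LSB⌋ = ⌊(V_in − V_min) × 2^16 / range⌋
     = ⌊(0.4962851 − (0)) × 65536 / 2.71⌋ = ⌊0.4962851 × 65536/2.71⌋
     = ⌊12001.675⌋ = 12001.

12001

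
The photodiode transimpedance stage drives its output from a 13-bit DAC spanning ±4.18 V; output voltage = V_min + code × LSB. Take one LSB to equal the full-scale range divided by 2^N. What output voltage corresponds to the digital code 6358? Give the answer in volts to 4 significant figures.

Range = 4.18 − (-4.18) = 8.36 V. LSB = 8.36 V / 2^13.
V_out = V_min + code × LSB = -4.18 V + 6358 × 8.36 V / 8192
      = -4.18 V + 6.48839 V = 2.30839 V.

2.308 V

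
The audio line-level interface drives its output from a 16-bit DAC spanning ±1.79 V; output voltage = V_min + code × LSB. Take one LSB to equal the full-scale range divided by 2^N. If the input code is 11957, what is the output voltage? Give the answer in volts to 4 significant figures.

-1.137 V

Full-scale range = 1.79 V − (-1.79 V) = 3.58 V. LSB = 3.58 V / 2^16.
Output = V_min + (11957/65536) × range = -1.79 + 0.182449 × 3.58 V
      = -1.79 V + 0.653169 V = -1.13683 V.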